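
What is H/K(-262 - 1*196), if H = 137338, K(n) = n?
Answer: -68669/229 ≈ -299.86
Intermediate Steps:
H/K(-262 - 1*196) = 137338/(-262 - 1*196) = 137338/(-262 - 196) = 137338/(-458) = 137338*(-1/458) = -68669/229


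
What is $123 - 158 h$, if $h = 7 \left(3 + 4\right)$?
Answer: $-7619$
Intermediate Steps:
$h = 49$ ($h = 7 \cdot 7 = 49$)
$123 - 158 h = 123 - 7742 = -7619$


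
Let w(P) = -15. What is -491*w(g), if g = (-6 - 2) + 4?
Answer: 7365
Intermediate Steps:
g = -4 (g = -8 + 4 = -4)
-491*w(g) = -491*(-15) = 7365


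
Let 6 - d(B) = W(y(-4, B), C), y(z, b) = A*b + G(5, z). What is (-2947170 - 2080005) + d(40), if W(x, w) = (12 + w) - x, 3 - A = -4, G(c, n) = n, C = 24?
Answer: -5026929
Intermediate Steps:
A = 7 (A = 3 - 1*(-4) = 3 + 4 = 7)
y(z, b) = z + 7*b (y(z, b) = 7*b + z = z + 7*b)
W(x, w) = 12 + w - x
d(B) = -34 + 7*B (d(B) = 6 - (12 + 24 - (-4 + 7*B)) = 6 - (12 + 24 + (4 - 7*B)) = 6 - (40 - 7*B) = 6 + (-40 + 7*B) = -34 + 7*B)
(-2947170 - 2080005) + d(40) = (-2947170 - 2080005) + (-34 + 7*40) = -5027175 + (-34 + 280) = -5027175 + 246 = -5026929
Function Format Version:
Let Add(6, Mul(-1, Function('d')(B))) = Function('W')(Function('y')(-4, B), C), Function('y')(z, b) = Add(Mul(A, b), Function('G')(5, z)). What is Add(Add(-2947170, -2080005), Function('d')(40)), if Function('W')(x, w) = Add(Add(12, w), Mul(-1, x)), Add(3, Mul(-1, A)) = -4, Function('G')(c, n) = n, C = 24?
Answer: -5026929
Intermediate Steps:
A = 7 (A = Add(3, Mul(-1, -4)) = Add(3, 4) = 7)
Function('y')(z, b) = Add(z, Mul(7, b)) (Function('y')(z, b) = Add(Mul(7, b), z) = Add(z, Mul(7, b)))
Function('W')(x, w) = Add(12, w, Mul(-1, x))
Function('d')(B) = Add(-34, Mul(7, B)) (Function('d')(B) = Add(6, Mul(-1, Add(12, 24, Mul(-1, Add(-4, Mul(7, B)))))) = Add(6, Mul(-1, Add(12, 24, Add(4, Mul(-7, B))))) = Add(6, Mul(-1, Add(40, Mul(-7, B)))) = Add(6, Add(-40, Mul(7, B))) = Add(-34, Mul(7, B)))
Add(Add(-2947170, -2080005), Function('d')(40)) = Add(Add(-2947170, -2080005), Add(-34, Mul(7, 40))) = Add(-5027175, Add(-34, 280)) = Add(-5027175, 246) = -5026929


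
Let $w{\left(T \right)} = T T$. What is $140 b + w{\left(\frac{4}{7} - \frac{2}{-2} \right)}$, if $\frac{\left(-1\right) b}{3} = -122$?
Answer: $\frac{2510881}{49} \approx 51243.0$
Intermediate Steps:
$b = 366$ ($b = \left(-3\right) \left(-122\right) = 366$)
$w{\left(T \right)} = T^{2}$
$140 b + w{\left(\frac{4}{7} - \frac{2}{-2} \right)} = 140 \cdot 366 + \left(\frac{4}{7} - \frac{2}{-2}\right)^{2} = 51240 + \left(4 \cdot \frac{1}{7} - -1\right)^{2} = 51240 + \left(\frac{4}{7} + 1\right)^{2} = 51240 + \left(\frac{11}{7}\right)^{2} = 51240 + \frac{121}{49} = \frac{2510881}{49}$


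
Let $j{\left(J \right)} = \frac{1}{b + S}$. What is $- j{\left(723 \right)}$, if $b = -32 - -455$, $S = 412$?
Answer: $- \frac{1}{835} \approx -0.0011976$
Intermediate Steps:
$b = 423$ ($b = -32 + 455 = 423$)
$j{\left(J \right)} = \frac{1}{835}$ ($j{\left(J \right)} = \frac{1}{423 + 412} = \frac{1}{835}$)
$- j{\left(723 \right)} = \left(-1\right) \frac{1}{835} = - \frac{1}{835}$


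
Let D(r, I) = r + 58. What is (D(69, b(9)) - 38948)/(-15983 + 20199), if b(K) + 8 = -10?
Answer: -38821/4216 ≈ -9.2080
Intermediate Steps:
b(K) = -18 (b(K) = -8 - 10 = -18)
D(r, I) = 58 + r
(D(69, b(9)) - 38948)/(-15983 + 20199) = ((58 + 69) - 38948)/(-15983 + 20199) = (127 - 38948)/4216 = -38821*1/4216 = -38821/4216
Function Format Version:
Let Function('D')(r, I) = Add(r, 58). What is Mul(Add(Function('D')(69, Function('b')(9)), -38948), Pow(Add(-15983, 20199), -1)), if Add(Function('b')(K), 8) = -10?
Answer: Rational(-38821, 4216) ≈ -9.2080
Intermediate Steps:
Function('b')(K) = -18 (Function('b')(K) = Add(-8, -10) = -18)
Function('D')(r, I) = Add(58, r)
Mul(Add(Function('D')(69, Function('b')(9)), -38948), Pow(Add(-15983, 20199), -1)) = Mul(Add(Add(58, 69), -38948), Pow(Add(-15983, 20199), -1)) = Mul(Add(127, -38948), Pow(4216, -1)) = Mul(-38821, Rational(1, 4216)) = Rational(-38821, 4216)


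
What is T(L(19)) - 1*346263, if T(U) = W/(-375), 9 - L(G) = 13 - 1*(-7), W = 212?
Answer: -129848837/375 ≈ -3.4626e+5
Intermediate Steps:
L(G) = -11 (L(G) = 9 - (13 - 1*(-7)) = 9 - (13 + 7) = 9 - 1*20 = 9 - 20 = -11)
T(U) = -212/375 (T(U) = 212/(-375) = 212*(-1/375) = -212/375)
T(L(19)) - 1*346263 = -212/375 - 1*346263 = -212/375 - 346263 = -129848837/375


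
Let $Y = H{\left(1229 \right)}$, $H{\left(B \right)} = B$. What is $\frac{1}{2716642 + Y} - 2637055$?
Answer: $- \frac{7167175309904}{2717871} \approx -2.6371 \cdot 10^{6}$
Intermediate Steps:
$Y = 1229$
$\frac{1}{2716642 + Y} - 2637055 = \frac{1}{2716642 + 1229} - 2637055 = \frac{1}{2717871} - 2637055 = - \frac{7167175309904}{2717871}$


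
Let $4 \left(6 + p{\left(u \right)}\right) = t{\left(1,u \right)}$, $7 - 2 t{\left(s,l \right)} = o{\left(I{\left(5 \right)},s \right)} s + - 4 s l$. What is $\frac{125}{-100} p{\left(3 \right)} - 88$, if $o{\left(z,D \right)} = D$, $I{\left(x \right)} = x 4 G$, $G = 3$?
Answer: $- \frac{1333}{16} \approx -83.313$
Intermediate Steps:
$I{\left(x \right)} = 12 x$ ($I{\left(x \right)} = x 4 \cdot 3 = 4 x 3 = 12 x$)
$t{\left(s,l \right)} = \frac{7}{2} - \frac{s^{2}}{2} + 2 l s$ ($t{\left(s,l \right)} = \frac{7}{2} - \frac{s s + - 4 s l}{2} = \frac{7}{2} - \frac{s^{2} - 4 l s}{2} = \frac{7}{2} + \left(- \frac{s^{2}}{2} + 2 l s\right) = \frac{7}{2} - \frac{s^{2}}{2} + 2 l s$)
$p{\left(u \right)} = - \frac{21}{4} + \frac{u}{2}$ ($p{\left(u \right)} = -6 + \frac{\frac{7}{2} - \frac{1^{2}}{2} + 2 u 1}{4} = -6 + \frac{\frac{7}{2} - \frac{1}{2} + 2 u}{4} = -6 + \frac{3 + 2 u}{4} = -6 + \left(\frac{3}{4} + \frac{u}{2}\right) = - \frac{21}{4} + \frac{u}{2}$)
$\frac{125}{-100} p{\left(3 \right)} - 88 = \frac{125}{-100} \left(- \frac{21}{4} + \frac{1}{2} \cdot 3\right) - 88 = 125 \left(- \frac{1}{100}\right) \left(- \frac{21}{4} + \frac{3}{2}\right) - 88 = \left(- \frac{5}{4}\right) \left(- \frac{15}{4}\right) - 88 = \frac{75}{16} - 88 = - \frac{1333}{16}$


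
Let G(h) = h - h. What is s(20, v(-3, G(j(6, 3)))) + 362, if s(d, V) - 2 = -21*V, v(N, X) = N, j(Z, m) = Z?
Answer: 427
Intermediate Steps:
G(h) = 0
s(d, V) = 2 - 21*V
s(20, v(-3, G(j(6, 3)))) + 362 = (2 - 21*(-3)) + 362 = (2 + 63) + 362 = 65 + 362 = 427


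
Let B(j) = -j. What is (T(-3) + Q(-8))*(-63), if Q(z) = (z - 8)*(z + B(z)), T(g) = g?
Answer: 189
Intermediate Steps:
Q(z) = 0 (Q(z) = (z - 8)*(z - z) = (-8 + z)*0 = 0)
(T(-3) + Q(-8))*(-63) = (-3 + 0)*(-63) = -3*(-63) = 189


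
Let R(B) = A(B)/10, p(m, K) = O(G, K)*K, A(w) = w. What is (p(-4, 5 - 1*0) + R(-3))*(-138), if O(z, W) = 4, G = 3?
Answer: -13593/5 ≈ -2718.6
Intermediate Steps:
p(m, K) = 4*K
R(B) = B/10
(p(-4, 5 - 1*0) + R(-3))*(-138) = (4*(5 - 1*0) + (1/10)*(-3))*(-138) = (4*(5 + 0) - 3/10)*(-138) = (4*5 - 3/10)*(-138) = (20 - 3/10)*(-138) = (197/10)*(-138) = -13593/5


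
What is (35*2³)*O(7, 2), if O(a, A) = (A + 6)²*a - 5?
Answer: 124040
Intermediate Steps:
O(a, A) = -5 + a*(6 + A)² (O(a, A) = (6 + A)²*a - 5 = a*(6 + A)² - 5 = -5 + a*(6 + A)²)
(35*2³)*O(7, 2) = (35*2³)*(-5 + 7*(6 + 2)²) = (35*8)*(-5 + 7*8²) = 280*(-5 + 7*64) = 280*(-5 + 448) = 280*443 = 124040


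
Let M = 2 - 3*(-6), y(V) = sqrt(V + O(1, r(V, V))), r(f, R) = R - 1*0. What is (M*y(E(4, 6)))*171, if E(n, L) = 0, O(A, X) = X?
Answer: 0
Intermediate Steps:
r(f, R) = R (r(f, R) = R + 0 = R)
y(V) = sqrt(2)*sqrt(V) (y(V) = sqrt(V + V) = sqrt(2*V) = sqrt(2)*sqrt(V))
M = 20 (M = 2 + 18 = 20)
(M*y(E(4, 6)))*171 = (20*(sqrt(2)*sqrt(0)))*171 = (20*(sqrt(2)*0))*171 = (20*0)*171 = 0*171 = 0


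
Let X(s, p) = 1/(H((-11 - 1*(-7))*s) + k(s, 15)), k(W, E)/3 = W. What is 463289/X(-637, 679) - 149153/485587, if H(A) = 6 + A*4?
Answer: 1864302487184388/485587 ≈ 3.8393e+9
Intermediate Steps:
H(A) = 6 + 4*A
k(W, E) = 3*W
X(s, p) = 1/(6 - 13*s) (X(s, p) = 1/((6 + 4*((-11 - 1*(-7))*s)) + 3*s) = 1/((6 + 4*((-11 + 7)*s)) + 3*s) = 1/((6 + 4*(-4*s)) + 3*s) = 1/((6 - 16*s) + 3*s) = 1/(6 - 13*s))
463289/X(-637, 679) - 149153/485587 = 463289/(1/(6 - 13*(-637))) - 149153/485587 = 463289/(1/(6 + 8281)) - 149153*1/485587 = 463289/(1/8287) - 149153/485587 = 463289*8287 - 149153/485587 = 3839275943 - 149153/485587 = 1864302487184388/485587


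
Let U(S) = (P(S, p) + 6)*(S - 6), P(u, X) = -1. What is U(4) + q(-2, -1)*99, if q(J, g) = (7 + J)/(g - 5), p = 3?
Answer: -185/2 ≈ -92.500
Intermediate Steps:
q(J, g) = (7 + J)/(-5 + g)
U(S) = -30 + 5*S (U(S) = (-1 + 6)*(S - 6) = 5*(-6 + S) = -30 + 5*S)
U(4) + q(-2, -1)*99 = (-30 + 5*4) + ((7 - 2)/(-5 - 1))*99 = (-30 + 20) + (5/(-6))*99 = -10 - ⅙*5*99 = -10 - ⅚*99 = -10 - 165/2 = -185/2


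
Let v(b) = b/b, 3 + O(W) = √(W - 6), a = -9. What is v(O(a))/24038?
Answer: 1/24038 ≈ 4.1601e-5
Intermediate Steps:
O(W) = -3 + √(-6 + W) (O(W) = -3 + √(W - 6) = -3 + √(-6 + W))
v(b) = 1
v(O(a))/24038 = 1/24038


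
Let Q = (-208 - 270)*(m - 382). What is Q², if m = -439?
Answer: 154007583844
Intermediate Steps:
Q = 392438 (Q = (-208 - 270)*(-439 - 382) = -478*(-821) = 392438)
Q² = 392438² = 154007583844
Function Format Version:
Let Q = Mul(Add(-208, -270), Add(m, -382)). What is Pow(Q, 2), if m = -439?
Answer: 154007583844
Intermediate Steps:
Q = 392438 (Q = Mul(Add(-208, -270), Add(-439, -382)) = Mul(-478, -821) = 392438)
Pow(Q, 2) = Pow(392438, 2) = 154007583844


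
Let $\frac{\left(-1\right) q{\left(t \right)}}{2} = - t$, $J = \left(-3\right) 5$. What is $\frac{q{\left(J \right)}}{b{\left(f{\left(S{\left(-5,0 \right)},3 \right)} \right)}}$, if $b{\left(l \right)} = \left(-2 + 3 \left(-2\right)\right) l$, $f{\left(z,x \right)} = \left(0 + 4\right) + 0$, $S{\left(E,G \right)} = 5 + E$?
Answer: $\frac{15}{16} \approx 0.9375$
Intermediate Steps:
$J = -15$
$q{\left(t \right)} = 2 t$ ($q{\left(t \right)} = - 2 \left(- t\right) = 2 t$)
$f{\left(z,x \right)} = 4$ ($f{\left(z,x \right)} = 4 + 0 = 4$)
$b{\left(l \right)} = - 8 l$ ($b{\left(l \right)} = \left(-2 - 6\right) l = - 8 l$)
$\frac{q{\left(J \right)}}{b{\left(f{\left(S{\left(-5,0 \right)},3 \right)} \right)}} = \frac{2 \left(-15\right)}{\left(-8\right) 4} = - \frac{30}{-32} = \left(-30\right) \left(- \frac{1}{32}\right) = \frac{15}{16}$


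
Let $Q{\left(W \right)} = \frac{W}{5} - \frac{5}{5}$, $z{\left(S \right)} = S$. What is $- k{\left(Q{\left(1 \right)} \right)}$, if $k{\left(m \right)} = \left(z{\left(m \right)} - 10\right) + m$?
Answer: $\frac{58}{5} \approx 11.6$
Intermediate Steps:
$Q{\left(W \right)} = -1 + \frac{W}{5}$ ($Q{\left(W \right)} = W \frac{1}{5} - 1 = \frac{W}{5} - 1 = -1 + \frac{W}{5}$)
$k{\left(m \right)} = -10 + 2 m$ ($k{\left(m \right)} = \left(m - 10\right) + m = \left(-10 + m\right) + m = -10 + 2 m$)
$- k{\left(Q{\left(1 \right)} \right)} = - (-10 + 2 \left(-1 + \frac{1}{5} \cdot 1\right)) = - (-10 + 2 \left(-1 + \frac{1}{5}\right)) = - (-10 + 2 \left(- \frac{4}{5}\right)) = - (-10 - \frac{8}{5}) = \left(-1\right) \left(- \frac{58}{5}\right) = \frac{58}{5}$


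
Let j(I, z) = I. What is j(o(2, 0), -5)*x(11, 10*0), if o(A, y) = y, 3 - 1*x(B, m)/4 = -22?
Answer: 0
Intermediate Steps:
x(B, m) = 100 (x(B, m) = 12 - 4*(-22) = 12 + 88 = 100)
j(o(2, 0), -5)*x(11, 10*0) = 0*100 = 0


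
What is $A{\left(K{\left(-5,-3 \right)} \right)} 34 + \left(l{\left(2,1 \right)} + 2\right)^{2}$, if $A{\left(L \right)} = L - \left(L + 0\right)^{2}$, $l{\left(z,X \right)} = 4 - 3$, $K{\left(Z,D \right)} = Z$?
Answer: $-1011$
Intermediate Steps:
$l{\left(z,X \right)} = 1$
$A{\left(L \right)} = L - L^{2}$
$A{\left(K{\left(-5,-3 \right)} \right)} 34 + \left(l{\left(2,1 \right)} + 2\right)^{2} = - 5 \left(1 - -5\right) 34 + \left(1 + 2\right)^{2} = - 5 \left(1 + 5\right) 34 + 3^{2} = \left(-5\right) 6 \cdot 34 + 9 = \left(-30\right) 34 + 9 = -1020 + 9 = -1011$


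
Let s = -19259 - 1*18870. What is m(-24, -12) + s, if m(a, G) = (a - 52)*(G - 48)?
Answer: -33569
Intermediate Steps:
s = -38129 (s = -19259 - 18870 = -38129)
m(a, G) = (-52 + a)*(-48 + G)
m(-24, -12) + s = (2496 - 52*(-12) - 48*(-24) - 12*(-24)) - 38129 = (2496 + 624 + 1152 + 288) - 38129 = 4560 - 38129 = -33569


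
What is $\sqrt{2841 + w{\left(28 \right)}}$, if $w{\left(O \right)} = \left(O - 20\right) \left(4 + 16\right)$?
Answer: $\sqrt{3001} \approx 54.781$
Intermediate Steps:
$w{\left(O \right)} = -400 + 20 O$ ($w{\left(O \right)} = \left(-20 + O\right) 20 = -400 + 20 O$)
$\sqrt{2841 + w{\left(28 \right)}} = \sqrt{2841 + \left(-400 + 20 \cdot 28\right)} = \sqrt{2841 + \left(-400 + 560\right)} = \sqrt{2841 + 160} = \sqrt{3001}$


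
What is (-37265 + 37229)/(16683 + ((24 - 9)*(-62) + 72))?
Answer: -12/5275 ≈ -0.0022749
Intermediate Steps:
(-37265 + 37229)/(16683 + ((24 - 9)*(-62) + 72)) = -36/(16683 + (15*(-62) + 72)) = -36/(16683 + (-930 + 72)) = -36/(16683 - 858) = -36/15825 = -36*1/15825 = -12/5275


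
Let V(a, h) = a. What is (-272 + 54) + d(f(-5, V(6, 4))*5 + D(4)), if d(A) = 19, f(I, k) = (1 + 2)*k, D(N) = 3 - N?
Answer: -199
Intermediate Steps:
f(I, k) = 3*k
(-272 + 54) + d(f(-5, V(6, 4))*5 + D(4)) = (-272 + 54) + 19 = -218 + 19 = -199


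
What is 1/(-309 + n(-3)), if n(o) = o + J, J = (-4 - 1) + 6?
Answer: -1/311 ≈ -0.0032154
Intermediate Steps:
J = 1 (J = -5 + 6 = 1)
n(o) = 1 + o (n(o) = o + 1 = 1 + o)
1/(-309 + n(-3)) = 1/(-309 + (1 - 3)) = 1/(-309 - 2) = 1/(-311) = -1/311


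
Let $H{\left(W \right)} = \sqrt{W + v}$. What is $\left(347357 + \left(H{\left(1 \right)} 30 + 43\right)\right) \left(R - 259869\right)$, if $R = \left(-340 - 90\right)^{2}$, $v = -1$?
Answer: $-26044230600$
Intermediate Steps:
$H{\left(W \right)} = \sqrt{-1 + W}$ ($H{\left(W \right)} = \sqrt{W - 1} = \sqrt{-1 + W}$)
$R = 184900$ ($R = \left(-340 - 90\right)^{2} = \left(-430\right)^{2} = 184900$)
$\left(347357 + \left(H{\left(1 \right)} 30 + 43\right)\right) \left(R - 259869\right) = \left(347357 + \left(\sqrt{-1 + 1} \cdot 30 + 43\right)\right) \left(184900 - 259869\right) = \left(347357 + \left(\sqrt{0} \cdot 30 + 43\right)\right) \left(-74969\right) = \left(347357 + \left(0 \cdot 30 + 43\right)\right) \left(-74969\right) = \left(347357 + \left(0 + 43\right)\right) \left(-74969\right) = \left(347357 + 43\right) \left(-74969\right) = 347400 \left(-74969\right) = -26044230600$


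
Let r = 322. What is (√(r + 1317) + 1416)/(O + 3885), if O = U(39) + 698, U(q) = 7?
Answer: 236/765 + √1639/4590 ≈ 0.31732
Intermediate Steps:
O = 705 (O = 7 + 698 = 705)
(√(r + 1317) + 1416)/(O + 3885) = (√(322 + 1317) + 1416)/(705 + 3885) = (√1639 + 1416)/4590 = (1416 + √1639)*(1/4590) = 236/765 + √1639/4590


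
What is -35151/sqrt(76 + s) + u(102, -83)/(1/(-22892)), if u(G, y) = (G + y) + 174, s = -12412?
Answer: -4418156 + 11717*I*sqrt(771)/1028 ≈ -4.4182e+6 + 316.48*I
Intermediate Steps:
u(G, y) = 174 + G + y
-35151/sqrt(76 + s) + u(102, -83)/(1/(-22892)) = -35151/sqrt(76 - 12412) + (174 + 102 - 83)/(1/(-22892)) = -35151*(-I*sqrt(771)/3084) + 193/(-1/22892) = -35151*(-I*sqrt(771)/3084) + 193*(-22892) = -(-11717)*I*sqrt(771)/1028 - 4418156 = 11717*I*sqrt(771)/1028 - 4418156 = -4418156 + 11717*I*sqrt(771)/1028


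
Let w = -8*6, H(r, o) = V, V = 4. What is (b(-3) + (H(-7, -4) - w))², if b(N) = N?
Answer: 2401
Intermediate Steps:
H(r, o) = 4
w = -48 (w = -8*6 = -48)
(b(-3) + (H(-7, -4) - w))² = (-3 + (4 - 1*(-48)))² = (-3 + (4 + 48))² = (-3 + 52)² = 49² = 2401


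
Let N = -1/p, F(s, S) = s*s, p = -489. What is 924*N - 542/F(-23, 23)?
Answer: 74586/86227 ≈ 0.86500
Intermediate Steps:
F(s, S) = s²
N = 1/489 (N = -1/(-489) = -1*(-1/489) = 1/489 ≈ 0.0020450)
924*N - 542/F(-23, 23) = 924*(1/489) - 542/((-23)²) = 308/163 - 542/529 = 74586/86227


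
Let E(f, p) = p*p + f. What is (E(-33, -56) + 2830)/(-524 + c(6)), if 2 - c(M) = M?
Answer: -5933/528 ≈ -11.237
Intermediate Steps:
c(M) = 2 - M
E(f, p) = f + p² (E(f, p) = p² + f = f + p²)
(E(-33, -56) + 2830)/(-524 + c(6)) = ((-33 + (-56)²) + 2830)/(-524 + (2 - 1*6)) = ((-33 + 3136) + 2830)/(-524 + (2 - 6)) = (3103 + 2830)/(-524 - 4) = 5933/(-528) = 5933*(-1/528) = -5933/528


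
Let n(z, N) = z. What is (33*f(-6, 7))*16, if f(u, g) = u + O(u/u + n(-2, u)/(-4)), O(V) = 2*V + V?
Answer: -792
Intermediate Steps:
O(V) = 3*V
f(u, g) = 9/2 + u (f(u, g) = u + 3*(u/u - 2/(-4)) = u + 3*(1 - 2*(-¼)) = u + 3*(1 + ½) = u + 3*(3/2) = u + 9/2 = 9/2 + u)
(33*f(-6, 7))*16 = (33*(9/2 - 6))*16 = (33*(-3/2))*16 = -99/2*16 = -792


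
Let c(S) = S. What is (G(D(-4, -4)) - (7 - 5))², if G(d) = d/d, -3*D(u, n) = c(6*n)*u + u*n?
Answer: 1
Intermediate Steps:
D(u, n) = -7*n*u/3 (D(u, n) = -((6*n)*u + u*n)/3 = -(6*n*u + n*u)/3 = -7*n*u/3)
G(d) = 1
(G(D(-4, -4)) - (7 - 5))² = (1 - (7 - 5))² = (1 - 1*2)² = (1 - 2)² = (-1)² = 1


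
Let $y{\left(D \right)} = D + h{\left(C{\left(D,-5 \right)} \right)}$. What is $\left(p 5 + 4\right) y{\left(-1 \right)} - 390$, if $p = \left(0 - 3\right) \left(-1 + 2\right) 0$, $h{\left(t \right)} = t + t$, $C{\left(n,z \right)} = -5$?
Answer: $-434$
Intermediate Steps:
$h{\left(t \right)} = 2 t$
$y{\left(D \right)} = -10 + D$ ($y{\left(D \right)} = D + 2 \left(-5\right) = D - 10 = -10 + D$)
$p = 0$ ($p = - 3 \cdot 1 \cdot 0 = \left(-3\right) 0 = 0$)
$\left(p 5 + 4\right) y{\left(-1 \right)} - 390 = \left(0 \cdot 5 + 4\right) \left(-10 - 1\right) - 390 = \left(0 + 4\right) \left(-11\right) - 390 = 4 \left(-11\right) - 390 = -44 - 390 = -434$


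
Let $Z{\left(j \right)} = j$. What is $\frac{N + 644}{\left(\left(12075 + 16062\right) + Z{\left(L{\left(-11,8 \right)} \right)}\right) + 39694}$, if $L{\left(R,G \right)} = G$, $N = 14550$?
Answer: $\frac{15194}{67839} \approx 0.22397$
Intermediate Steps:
$\frac{N + 644}{\left(\left(12075 + 16062\right) + Z{\left(L{\left(-11,8 \right)} \right)}\right) + 39694} = \frac{14550 + 644}{\left(\left(12075 + 16062\right) + 8\right) + 39694} = \frac{15194}{\left(28137 + 8\right) + 39694} = \frac{15194}{28145 + 39694} = \frac{15194}{67839}$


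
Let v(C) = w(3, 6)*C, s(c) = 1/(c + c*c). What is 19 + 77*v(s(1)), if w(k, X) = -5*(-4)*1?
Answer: 789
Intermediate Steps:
s(c) = 1/(c + c**2)
w(k, X) = 20 (w(k, X) = 20*1 = 20)
v(C) = 20*C
19 + 77*v(s(1)) = 19 + 77*(20*(1/(1*(1 + 1)))) = 19 + 77*(20*(1/2)) = 19 + 77*10 = 19 + 770 = 789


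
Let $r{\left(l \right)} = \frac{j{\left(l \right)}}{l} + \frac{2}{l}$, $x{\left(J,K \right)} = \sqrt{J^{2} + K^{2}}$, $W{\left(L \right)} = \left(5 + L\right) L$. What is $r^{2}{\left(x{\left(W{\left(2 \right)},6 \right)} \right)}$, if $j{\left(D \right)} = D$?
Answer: $\frac{\left(1 + \sqrt{58}\right)^{2}}{58} \approx 1.2799$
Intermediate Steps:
$W{\left(L \right)} = L \left(5 + L\right)$
$r{\left(l \right)} = 1 + \frac{2}{l}$ ($r{\left(l \right)} = \frac{l}{l} + \frac{2}{l} = 1 + \frac{2}{l}$)
$r^{2}{\left(x{\left(W{\left(2 \right)},6 \right)} \right)} = \left(\frac{2 + \sqrt{\left(2 \left(5 + 2\right)\right)^{2} + 6^{2}}}{\sqrt{\left(2 \left(5 + 2\right)\right)^{2} + 6^{2}}}\right)^{2} = \left(\frac{2 + \sqrt{\left(2 \cdot 7\right)^{2} + 36}}{\sqrt{\left(2 \cdot 7\right)^{2} + 36}}\right)^{2} = \left(\frac{2 + \sqrt{14^{2} + 36}}{\sqrt{14^{2} + 36}}\right)^{2} = \left(\frac{2 + \sqrt{196 + 36}}{\sqrt{196 + 36}}\right)^{2} = \left(\frac{2 + \sqrt{232}}{\sqrt{232}}\right)^{2} = \left(\frac{2 + 2 \sqrt{58}}{2 \sqrt{58}}\right)^{2} = \left(\frac{\sqrt{58}}{116} \left(2 + 2 \sqrt{58}\right)\right)^{2} = \left(\frac{\sqrt{58} \left(2 + 2 \sqrt{58}\right)}{116}\right)^{2} = \frac{\left(2 + 2 \sqrt{58}\right)^{2}}{232}$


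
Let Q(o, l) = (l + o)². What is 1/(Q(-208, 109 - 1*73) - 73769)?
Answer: -1/44185 ≈ -2.2632e-5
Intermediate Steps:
1/(Q(-208, 109 - 1*73) - 73769) = 1/(((109 - 1*73) - 208)² - 73769) = 1/(((109 - 73) - 208)² - 73769) = 1/((36 - 208)² - 73769) = 1/((-172)² - 73769) = 1/(29584 - 73769) = 1/(-44185) = -1/44185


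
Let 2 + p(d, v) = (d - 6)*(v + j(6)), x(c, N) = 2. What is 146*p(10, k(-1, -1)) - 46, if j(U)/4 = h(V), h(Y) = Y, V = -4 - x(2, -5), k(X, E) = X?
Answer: -14938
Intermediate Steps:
V = -6 (V = -4 - 1*2 = -4 - 2 = -6)
j(U) = -24 (j(U) = 4*(-6) = -24)
p(d, v) = -2 + (-24 + v)*(-6 + d) (p(d, v) = -2 + (d - 6)*(v - 24) = -2 + (-6 + d)*(-24 + v) = -2 + (-24 + v)*(-6 + d))
146*p(10, k(-1, -1)) - 46 = 146*(142 - 24*10 - 6*(-1) + 10*(-1)) - 46 = 146*(142 - 240 + 6 - 10) - 46 = 146*(-102) - 46 = -14892 - 46 = -14938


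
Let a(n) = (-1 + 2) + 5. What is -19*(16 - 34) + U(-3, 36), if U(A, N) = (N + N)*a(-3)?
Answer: 774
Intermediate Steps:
a(n) = 6 (a(n) = 1 + 5 = 6)
U(A, N) = 12*N (U(A, N) = (N + N)*6 = (2*N)*6 = 12*N)
-19*(16 - 34) + U(-3, 36) = -19*(16 - 34) + 12*36 = -19*(-18) + 432 = 342 + 432 = 774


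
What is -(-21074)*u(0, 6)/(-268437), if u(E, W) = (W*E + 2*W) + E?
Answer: -84296/89479 ≈ -0.94208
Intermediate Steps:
u(E, W) = E + 2*W + E*W (u(E, W) = (E*W + 2*W) + E = (2*W + E*W) + E = E + 2*W + E*W)
-(-21074)*u(0, 6)/(-268437) = -(-21074)*(0 + 2*6 + 0*6)/(-268437) = -(-21074)*(0 + 12 + 0)*(-1/268437) = -(-21074)*12*(-1/268437) = -21074*(-12)*(-1/268437) = 252888*(-1/268437) = -84296/89479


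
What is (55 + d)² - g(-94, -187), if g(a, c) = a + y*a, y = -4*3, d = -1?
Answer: 1882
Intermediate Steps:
y = -12
g(a, c) = -11*a (g(a, c) = a - 12*a = -11*a)
(55 + d)² - g(-94, -187) = (55 - 1)² - (-11)*(-94) = 54² - 1*1034 = 2916 - 1034 = 1882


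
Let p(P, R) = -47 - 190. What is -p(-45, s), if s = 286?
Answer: 237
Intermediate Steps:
p(P, R) = -237
-p(-45, s) = -1*(-237) = 237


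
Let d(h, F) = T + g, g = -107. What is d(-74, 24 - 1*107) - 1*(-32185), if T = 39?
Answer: 32117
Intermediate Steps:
d(h, F) = -68 (d(h, F) = 39 - 107 = -68)
d(-74, 24 - 1*107) - 1*(-32185) = -68 - 1*(-32185) = -68 + 32185 = 32117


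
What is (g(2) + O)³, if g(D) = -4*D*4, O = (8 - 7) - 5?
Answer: -46656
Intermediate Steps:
O = -4 (O = 1 - 5 = -4)
g(D) = -16*D
(g(2) + O)³ = (-16*2 - 4)³ = (-32 - 4)³ = (-36)³ = -46656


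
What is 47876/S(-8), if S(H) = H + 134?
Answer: 23938/63 ≈ 379.97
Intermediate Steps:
S(H) = 134 + H
47876/S(-8) = 47876/(134 - 8) = 47876/126 = 47876*(1/126) = 23938/63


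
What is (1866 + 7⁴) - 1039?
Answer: 3228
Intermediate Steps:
(1866 + 7⁴) - 1039 = (1866 + 2401) - 1039 = 4267 - 1039 = 3228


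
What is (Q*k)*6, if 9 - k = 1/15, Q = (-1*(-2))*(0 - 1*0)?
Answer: 0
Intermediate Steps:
Q = 0 (Q = 2*(0 + 0) = 2*0 = 0)
k = 134/15 (k = 9 - 1/15 = 134/15 ≈ 8.9333)
(Q*k)*6 = (0*(134/15))*6 = 0*6 = 0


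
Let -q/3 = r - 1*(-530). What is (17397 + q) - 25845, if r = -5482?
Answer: 6408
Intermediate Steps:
q = 14856 (q = -3*(-5482 - 1*(-530)) = -3*(-5482 + 530) = -3*(-4952) = 14856)
(17397 + q) - 25845 = (17397 + 14856) - 25845 = 32253 - 25845 = 6408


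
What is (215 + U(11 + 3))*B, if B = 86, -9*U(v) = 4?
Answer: 166066/9 ≈ 18452.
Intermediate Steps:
U(v) = -4/9 (U(v) = -⅑*4 = -4/9)
(215 + U(11 + 3))*B = (215 - 4/9)*86 = (1931/9)*86 = 166066/9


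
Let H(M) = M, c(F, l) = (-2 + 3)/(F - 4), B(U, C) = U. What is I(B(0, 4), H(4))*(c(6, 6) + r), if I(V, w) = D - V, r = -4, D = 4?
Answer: -14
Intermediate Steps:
c(F, l) = 1/(-4 + F)
I(V, w) = 4 - V
I(B(0, 4), H(4))*(c(6, 6) + r) = (4 - 1*0)*(1/(-4 + 6) - 4) = (4 + 0)*(1/2 - 4) = 4*(½ - 4) = 4*(-7/2) = -14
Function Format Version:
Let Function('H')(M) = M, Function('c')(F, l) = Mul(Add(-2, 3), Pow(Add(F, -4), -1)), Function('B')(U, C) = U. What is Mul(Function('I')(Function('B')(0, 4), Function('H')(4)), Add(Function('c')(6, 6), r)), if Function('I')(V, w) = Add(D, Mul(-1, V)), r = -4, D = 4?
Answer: -14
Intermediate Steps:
Function('c')(F, l) = Pow(Add(-4, F), -1) (Function('c')(F, l) = Mul(1, Pow(Add(-4, F), -1)) = Pow(Add(-4, F), -1))
Function('I')(V, w) = Add(4, Mul(-1, V))
Mul(Function('I')(Function('B')(0, 4), Function('H')(4)), Add(Function('c')(6, 6), r)) = Mul(Add(4, Mul(-1, 0)), Add(Pow(Add(-4, 6), -1), -4)) = Mul(Add(4, 0), Add(Pow(2, -1), -4)) = Mul(4, Add(Rational(1, 2), -4)) = Mul(4, Rational(-7, 2)) = -14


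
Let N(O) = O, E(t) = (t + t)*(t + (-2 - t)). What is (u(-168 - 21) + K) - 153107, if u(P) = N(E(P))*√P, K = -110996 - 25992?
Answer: -290095 + 2268*I*√21 ≈ -2.901e+5 + 10393.0*I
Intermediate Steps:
E(t) = -4*t (E(t) = (2*t)*(-2) = -4*t)
K = -136988
u(P) = -4*P^(3/2) (u(P) = (-4*P)*√P = -4*P^(3/2))
(u(-168 - 21) + K) - 153107 = (-4*(-168 - 21)^(3/2) - 136988) - 153107 = (-(-2268)*I*√21 - 136988) - 153107 = (2268*I*√21 - 136988) - 153107 = (-136988 + 2268*I*√21) - 153107 = -290095 + 2268*I*√21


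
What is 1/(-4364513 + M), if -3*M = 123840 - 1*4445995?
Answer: -3/8771384 ≈ -3.4202e-7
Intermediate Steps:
M = 4322155/3 (M = -(123840 - 1*4445995)/3 = -(123840 - 4445995)/3 = -⅓*(-4322155) = 4322155/3 ≈ 1.4407e+6)
1/(-4364513 + M) = 1/(-4364513 + 4322155/3) = 1/(-8771384/3) = -3/8771384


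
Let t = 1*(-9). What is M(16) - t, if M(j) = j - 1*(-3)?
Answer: 28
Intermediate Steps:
M(j) = 3 + j (M(j) = j + 3 = 3 + j)
t = -9
M(16) - t = (3 + 16) - 1*(-9) = 19 + 9 = 28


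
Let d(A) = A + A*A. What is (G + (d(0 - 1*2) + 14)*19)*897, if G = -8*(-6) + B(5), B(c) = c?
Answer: 320229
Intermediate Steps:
d(A) = A + A²
G = 53 (G = -8*(-6) + 5 = 48 + 5 = 53)
(G + (d(0 - 1*2) + 14)*19)*897 = (53 + ((0 - 1*2)*(1 + (0 - 1*2)) + 14)*19)*897 = (53 + ((0 - 2)*(1 + (0 - 2)) + 14)*19)*897 = (53 + (-2*(1 - 2) + 14)*19)*897 = (53 + (-2*(-1) + 14)*19)*897 = (53 + (2 + 14)*19)*897 = (53 + 16*19)*897 = (53 + 304)*897 = 357*897 = 320229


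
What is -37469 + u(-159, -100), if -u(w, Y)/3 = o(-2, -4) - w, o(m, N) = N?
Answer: -37934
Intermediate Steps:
u(w, Y) = 12 + 3*w (u(w, Y) = -3*(-4 - w) = 12 + 3*w)
-37469 + u(-159, -100) = -37469 + (12 + 3*(-159)) = -37469 + (12 - 477) = -37469 - 465 = -37934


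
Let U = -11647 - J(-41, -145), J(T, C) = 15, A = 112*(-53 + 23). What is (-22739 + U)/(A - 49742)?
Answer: 34401/53102 ≈ 0.64783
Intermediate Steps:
A = -3360 (A = 112*(-30) = -3360)
U = -11662 (U = -11647 - 1*15 = -11647 - 15 = -11662)
(-22739 + U)/(A - 49742) = (-22739 - 11662)/(-3360 - 49742) = -34401/(-53102) = -34401*(-1/53102) = 34401/53102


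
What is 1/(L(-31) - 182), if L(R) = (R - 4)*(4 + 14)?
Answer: -1/812 ≈ -0.0012315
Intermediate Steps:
L(R) = -72 + 18*R (L(R) = (-4 + R)*18 = -72 + 18*R)
1/(L(-31) - 182) = 1/((-72 + 18*(-31)) - 182) = 1/((-72 - 558) - 182) = 1/(-630 - 182) = 1/(-812) = -1/812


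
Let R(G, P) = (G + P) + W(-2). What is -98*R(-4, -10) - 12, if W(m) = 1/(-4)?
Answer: 2769/2 ≈ 1384.5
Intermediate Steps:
W(m) = -1/4
R(G, P) = -1/4 + G + P (R(G, P) = (G + P) - 1/4 = -1/4 + G + P)
-98*R(-4, -10) - 12 = -98*(-1/4 - 4 - 10) - 12 = -98*(-57/4) - 12 = 2793/2 - 12 = 2769/2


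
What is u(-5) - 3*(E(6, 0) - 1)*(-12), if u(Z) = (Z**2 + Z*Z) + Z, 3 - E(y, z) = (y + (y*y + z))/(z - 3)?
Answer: 621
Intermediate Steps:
E(y, z) = 3 - (y + z + y**2)/(-3 + z) (E(y, z) = 3 - (y + (y*y + z))/(z - 3) = 3 - (y + (y**2 + z))/(-3 + z) = 3 - (y + (z + y**2))/(-3 + z) = 3 - (y + z + y**2)/(-3 + z))
u(Z) = Z + 2*Z**2 (u(Z) = (Z**2 + Z**2) + Z = 2*Z**2 + Z = Z + 2*Z**2)
u(-5) - 3*(E(6, 0) - 1)*(-12) = -5*(1 + 2*(-5)) - 3*((-9 - 1*6 - 1*6**2 + 2*0)/(-3 + 0) - 1)*(-12) = -5*(1 - 10) - 3*((-9 - 6 - 1*36 + 0)/(-3) - 1)*(-12) = -5*(-9) - 3*(-(-9 - 6 - 36 + 0)/3 - 1)*(-12) = 45 - 3*(-1/3*(-51) - 1)*(-12) = 45 - 3*(17 - 1)*(-12) = 45 - 3*16*(-12) = 45 - 48*(-12) = 45 + 576 = 621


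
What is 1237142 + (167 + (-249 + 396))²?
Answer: 1335738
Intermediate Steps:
1237142 + (167 + (-249 + 396))² = 1237142 + (167 + 147)² = 1237142 + 314² = 1237142 + 98596 = 1335738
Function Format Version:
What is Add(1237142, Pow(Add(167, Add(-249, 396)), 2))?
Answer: 1335738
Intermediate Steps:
Add(1237142, Pow(Add(167, Add(-249, 396)), 2)) = Add(1237142, Pow(Add(167, 147), 2)) = Add(1237142, Pow(314, 2)) = Add(1237142, 98596) = 1335738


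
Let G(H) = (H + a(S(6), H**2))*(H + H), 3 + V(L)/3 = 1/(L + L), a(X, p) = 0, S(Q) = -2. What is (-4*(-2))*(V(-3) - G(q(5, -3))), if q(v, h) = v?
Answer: -476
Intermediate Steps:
V(L) = -9 + 3/(2*L) (V(L) = -9 + 3/(L + L) = -9 + 3/((2*L)) = -9 + 3*(1/(2*L)) = -9 + 3/(2*L))
G(H) = 2*H**2 (G(H) = (H + 0)*(H + H) = H*(2*H) = 2*H**2)
(-4*(-2))*(V(-3) - G(q(5, -3))) = (-4*(-2))*((-9 + (3/2)/(-3)) - 2*5**2) = 8*((-9 + (3/2)*(-1/3)) - 2*25) = 8*((-9 - 1/2) - 1*50) = 8*(-19/2 - 50) = 8*(-119/2) = -476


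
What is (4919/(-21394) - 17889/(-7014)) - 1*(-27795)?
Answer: 347599739385/12504793 ≈ 27797.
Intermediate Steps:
(4919/(-21394) - 17889/(-7014)) - 1*(-27795) = (4919*(-1/21394) - 17889*(-1/7014)) + 27795 = (-4919/21394 + 5963/2338) + 27795 = 29017950/12504793 + 27795 = 347599739385/12504793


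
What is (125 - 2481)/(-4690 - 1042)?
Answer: 589/1433 ≈ 0.41103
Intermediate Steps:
(125 - 2481)/(-4690 - 1042) = -2356/(-5732) = -2356*(-1/5732) = 589/1433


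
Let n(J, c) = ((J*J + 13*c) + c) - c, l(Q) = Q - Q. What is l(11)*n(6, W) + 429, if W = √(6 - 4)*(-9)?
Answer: 429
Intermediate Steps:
l(Q) = 0
W = -9*√2 (W = √2*(-9) = -9*√2 ≈ -12.728)
n(J, c) = J² + 13*c (n(J, c) = ((J² + 13*c) + c) - c = (J² + 14*c) - c = J² + 13*c)
l(11)*n(6, W) + 429 = 0*(6² + 13*(-9*√2)) + 429 = 0*(36 - 117*√2) + 429 = 0 + 429 = 429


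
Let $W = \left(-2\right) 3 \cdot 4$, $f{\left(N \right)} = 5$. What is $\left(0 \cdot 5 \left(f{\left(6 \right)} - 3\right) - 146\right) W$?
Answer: $3504$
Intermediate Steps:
$W = -24$ ($W = \left(-6\right) 4 = -24$)
$\left(0 \cdot 5 \left(f{\left(6 \right)} - 3\right) - 146\right) W = \left(0 \cdot 5 \left(5 - 3\right) - 146\right) \left(-24\right) = \left(0 \cdot 2 - 146\right) \left(-24\right) = \left(0 - 146\right) \left(-24\right) = \left(-146\right) \left(-24\right) = 3504$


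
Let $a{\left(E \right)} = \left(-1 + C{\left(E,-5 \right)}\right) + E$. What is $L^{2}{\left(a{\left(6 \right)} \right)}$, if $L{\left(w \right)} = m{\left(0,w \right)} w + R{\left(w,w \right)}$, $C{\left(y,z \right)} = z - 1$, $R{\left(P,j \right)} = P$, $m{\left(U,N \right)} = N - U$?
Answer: $0$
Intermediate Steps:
$C{\left(y,z \right)} = -1 + z$
$a{\left(E \right)} = -7 + E$ ($a{\left(E \right)} = \left(-1 - 6\right) + E = -7 + E$)
$L{\left(w \right)} = w + w^{2}$ ($L{\left(w \right)} = \left(w - 0\right) w + w = \left(w + 0\right) w + w = w w + w = w^{2} + w = w + w^{2}$)
$L^{2}{\left(a{\left(6 \right)} \right)} = \left(\left(-7 + 6\right) \left(1 + \left(-7 + 6\right)\right)\right)^{2} = \left(- (1 - 1)\right)^{2} = \left(\left(-1\right) 0\right)^{2} = 0^{2} = 0$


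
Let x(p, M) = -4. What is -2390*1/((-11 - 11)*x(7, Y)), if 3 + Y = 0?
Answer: -1195/44 ≈ -27.159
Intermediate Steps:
Y = -3 (Y = -3 + 0 = -3)
-2390*1/((-11 - 11)*x(7, Y)) = -2390*(-1/(4*(-11 - 11))) = -2390/((-4*(-22))) = -2390/88 = -2390*1/88 = -1195/44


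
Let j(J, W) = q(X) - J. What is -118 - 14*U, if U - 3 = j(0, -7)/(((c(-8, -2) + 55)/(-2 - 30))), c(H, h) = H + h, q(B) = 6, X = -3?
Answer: -1504/15 ≈ -100.27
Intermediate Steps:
j(J, W) = 6 - J
U = -19/15 (U = 3 + (6 - 1*0)/((((-8 - 2) + 55)/(-2 - 30))) = 3 + (6 + 0)/(((-10 + 55)/(-32))) = 3 + 6/((45*(-1/32))) = 3 + 6/(-45/32) = 3 + 6*(-32/45) = 3 - 64/15 = -19/15 ≈ -1.2667)
-118 - 14*U = -118 - 14*(-19/15) = -118 + 266/15 = -1504/15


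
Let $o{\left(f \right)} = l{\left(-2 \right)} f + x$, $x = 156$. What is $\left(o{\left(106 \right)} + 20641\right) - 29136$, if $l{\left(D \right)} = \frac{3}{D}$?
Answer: $-8498$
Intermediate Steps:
$o{\left(f \right)} = 156 - \frac{3 f}{2}$ ($o{\left(f \right)} = \frac{3}{-2} f + 156 = 3 \left(- \frac{1}{2}\right) f + 156 = - \frac{3 f}{2} + 156 = 156 - \frac{3 f}{2}$)
$\left(o{\left(106 \right)} + 20641\right) - 29136 = \left(\left(156 - 159\right) + 20641\right) - 29136 = \left(-3 + 20641\right) - 29136 = 20638 - 29136 = -8498$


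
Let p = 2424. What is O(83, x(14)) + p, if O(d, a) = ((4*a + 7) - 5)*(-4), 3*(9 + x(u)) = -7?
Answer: 7792/3 ≈ 2597.3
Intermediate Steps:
x(u) = -34/3 (x(u) = -9 + (⅓)*(-7) = -9 - 7/3 = -34/3)
O(d, a) = -8 - 16*a (O(d, a) = ((7 + 4*a) - 5)*(-4) = (2 + 4*a)*(-4) = -8 - 16*a)
O(83, x(14)) + p = (-8 - 16*(-34/3)) + 2424 = (-8 + 544/3) + 2424 = 520/3 + 2424 = 7792/3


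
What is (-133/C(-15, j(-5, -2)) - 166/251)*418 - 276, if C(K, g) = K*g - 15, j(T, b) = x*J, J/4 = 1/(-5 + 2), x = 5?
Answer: -25740534/21335 ≈ -1206.5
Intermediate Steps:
J = -4/3 (J = 4/(-5 + 2) = 4/(-3) = 4*(-1/3) = -4/3 ≈ -1.3333)
j(T, b) = -20/3 (j(T, b) = 5*(-4/3) = -20/3)
C(K, g) = -15 + K*g
(-133/C(-15, j(-5, -2)) - 166/251)*418 - 276 = (-133/(-15 - 15*(-20/3)) - 166/251)*418 - 276 = (-133/(-15 + 100) - 166*1/251)*418 - 276 = (-133/85 - 166/251)*418 - 276 = -47493/21335*418 - 276 = -19852074/21335 - 276 = -25740534/21335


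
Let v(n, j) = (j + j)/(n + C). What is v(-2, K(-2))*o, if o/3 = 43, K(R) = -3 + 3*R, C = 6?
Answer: -1161/2 ≈ -580.50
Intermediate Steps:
o = 129 (o = 3*43 = 129)
v(n, j) = 2*j/(6 + n) (v(n, j) = (j + j)/(n + 6) = (2*j)/(6 + n) = 2*j/(6 + n))
v(-2, K(-2))*o = (2*(-3 + 3*(-2))/(6 - 2))*129 = (2*(-3 - 6)/4)*129 = (2*(-9)*(¼))*129 = -9/2*129 = -1161/2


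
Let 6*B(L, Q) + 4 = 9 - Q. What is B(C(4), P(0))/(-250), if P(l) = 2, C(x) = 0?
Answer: -1/500 ≈ -0.0020000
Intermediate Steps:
B(L, Q) = ⅚ - Q/6 (B(L, Q) = -⅔ + (9 - Q)/6 = -⅔ + (3/2 - Q/6) = ⅚ - Q/6)
B(C(4), P(0))/(-250) = (⅚ - ⅙*2)/(-250) = (⅚ - ⅓)*(-1/250) = (½)*(-1/250) = -1/500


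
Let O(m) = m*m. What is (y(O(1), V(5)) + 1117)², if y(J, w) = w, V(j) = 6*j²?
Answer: 1605289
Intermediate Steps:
O(m) = m²
(y(O(1), V(5)) + 1117)² = (6*5² + 1117)² = (6*25 + 1117)² = (150 + 1117)² = 1267² = 1605289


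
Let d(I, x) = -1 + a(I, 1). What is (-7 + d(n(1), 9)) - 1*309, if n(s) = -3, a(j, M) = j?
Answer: -320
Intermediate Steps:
d(I, x) = -1 + I
(-7 + d(n(1), 9)) - 1*309 = (-7 + (-1 - 3)) - 1*309 = (-7 - 4) - 309 = -11 - 309 = -320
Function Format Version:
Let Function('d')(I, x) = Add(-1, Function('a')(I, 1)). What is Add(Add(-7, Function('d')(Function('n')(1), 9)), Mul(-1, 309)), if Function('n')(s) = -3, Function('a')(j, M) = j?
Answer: -320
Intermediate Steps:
Function('d')(I, x) = Add(-1, I)
Add(Add(-7, Function('d')(Function('n')(1), 9)), Mul(-1, 309)) = Add(Add(-7, Add(-1, -3)), Mul(-1, 309)) = Add(Add(-7, -4), -309) = Add(-11, -309) = -320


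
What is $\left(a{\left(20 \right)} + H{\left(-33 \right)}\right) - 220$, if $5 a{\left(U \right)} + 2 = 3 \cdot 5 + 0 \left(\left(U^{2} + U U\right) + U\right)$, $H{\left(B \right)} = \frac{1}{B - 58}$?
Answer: $- \frac{98922}{455} \approx -217.41$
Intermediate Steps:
$H{\left(B \right)} = \frac{1}{-58 + B}$
$a{\left(U \right)} = \frac{13}{5}$ ($a{\left(U \right)} = - \frac{2}{5} + \frac{3 \cdot 5 + 0 \left(\left(U^{2} + U U\right) + U\right)}{5} = - \frac{2}{5} + \frac{15 + 0 \left(\left(U^{2} + U^{2}\right) + U\right)}{5} = - \frac{2}{5} + \frac{15 + 0 \left(2 U^{2} + U\right)}{5} = - \frac{2}{5} + \frac{15 + 0 \left(U + 2 U^{2}\right)}{5} = - \frac{2}{5} + \frac{15 + 0}{5} = - \frac{2}{5} + \frac{1}{5} \cdot 15 = - \frac{2}{5} + 3 = \frac{13}{5}$)
$\left(a{\left(20 \right)} + H{\left(-33 \right)}\right) - 220 = \left(\frac{13}{5} + \frac{1}{-58 - 33}\right) - 220 = \left(\frac{13}{5} + \frac{1}{-91}\right) - 220 = \left(\frac{13}{5} - \frac{1}{91}\right) - 220 = \frac{1178}{455} - 220 = - \frac{98922}{455}$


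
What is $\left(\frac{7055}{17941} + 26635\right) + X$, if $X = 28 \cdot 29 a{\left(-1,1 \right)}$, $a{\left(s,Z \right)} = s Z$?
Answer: $\frac{463297498}{17941} \approx 25823.0$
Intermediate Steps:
$a{\left(s,Z \right)} = Z s$
$X = -812$ ($X = 28 \cdot 29 \cdot 1 \left(-1\right) = 812 \left(-1\right) = -812$)
$\left(\frac{7055}{17941} + 26635\right) + X = \left(\frac{7055}{17941} + 26635\right) - 812 = \frac{477865590}{17941} - 812 = \frac{463297498}{17941}$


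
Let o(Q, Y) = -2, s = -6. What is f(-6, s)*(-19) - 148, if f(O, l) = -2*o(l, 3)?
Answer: -224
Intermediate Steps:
f(O, l) = 4 (f(O, l) = -2*(-2) = 4)
f(-6, s)*(-19) - 148 = 4*(-19) - 148 = -76 - 148 = -224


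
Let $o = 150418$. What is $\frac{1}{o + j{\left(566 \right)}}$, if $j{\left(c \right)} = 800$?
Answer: $\frac{1}{151218} \approx 6.613 \cdot 10^{-6}$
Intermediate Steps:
$\frac{1}{o + j{\left(566 \right)}} = \frac{1}{150418 + 800} = \frac{1}{151218}$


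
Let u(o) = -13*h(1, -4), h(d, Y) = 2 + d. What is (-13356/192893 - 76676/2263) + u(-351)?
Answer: -31844645797/436516859 ≈ -72.952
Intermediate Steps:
u(o) = -39 (u(o) = -13*(2 + 1) = -13*3 = -39)
(-13356/192893 - 76676/2263) + u(-351) = (-13356/192893 - 76676/2263) - 39 = -14820488296/436516859 - 39 = -31844645797/436516859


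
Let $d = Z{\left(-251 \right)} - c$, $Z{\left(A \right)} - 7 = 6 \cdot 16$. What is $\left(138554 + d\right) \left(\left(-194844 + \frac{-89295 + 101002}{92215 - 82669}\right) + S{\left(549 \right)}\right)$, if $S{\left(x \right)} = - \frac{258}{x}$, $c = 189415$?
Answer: $\frac{959820158151677}{97051} \approx 9.8899 \cdot 10^{9}$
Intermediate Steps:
$Z{\left(A \right)} = 103$ ($Z{\left(A \right)} = 7 + 6 \cdot 16 = 7 + 96 = 103$)
$d = -189312$ ($d = 103 - 189415 = -189312$)
$\left(138554 + d\right) \left(\left(-194844 + \frac{-89295 + 101002}{92215 - 82669}\right) + S{\left(549 \right)}\right) = \left(138554 - 189312\right) \left(\left(-194844 + \frac{-89295 + 101002}{92215 - 82669}\right) - \frac{258}{549}\right) = - 50758 \left(\left(-194844 + \frac{11707}{9546}\right) - \frac{86}{183}\right) = - 50758 \left(- \frac{1859969117}{9546} - \frac{86}{183}\right) = \left(-50758\right) \left(- \frac{37819463263}{194102}\right) = \frac{959820158151677}{97051}$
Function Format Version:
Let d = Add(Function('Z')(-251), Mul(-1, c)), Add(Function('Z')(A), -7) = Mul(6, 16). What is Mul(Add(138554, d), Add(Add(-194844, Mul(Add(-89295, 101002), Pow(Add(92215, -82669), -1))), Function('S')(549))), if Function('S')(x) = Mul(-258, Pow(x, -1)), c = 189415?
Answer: Rational(959820158151677, 97051) ≈ 9.8899e+9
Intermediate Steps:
Function('Z')(A) = 103 (Function('Z')(A) = Add(7, Mul(6, 16)) = Add(7, 96) = 103)
d = -189312 (d = Add(103, Mul(-1, 189415)) = Add(103, -189415) = -189312)
Mul(Add(138554, d), Add(Add(-194844, Mul(Add(-89295, 101002), Pow(Add(92215, -82669), -1))), Function('S')(549))) = Mul(Add(138554, -189312), Add(Add(-194844, Mul(Add(-89295, 101002), Pow(Add(92215, -82669), -1))), Mul(-258, Pow(549, -1)))) = Mul(-50758, Add(Add(-194844, Mul(11707, Pow(9546, -1))), Mul(-258, Rational(1, 549)))) = Mul(-50758, Add(Add(-194844, Mul(11707, Rational(1, 9546))), Rational(-86, 183))) = Mul(-50758, Add(Add(-194844, Rational(11707, 9546)), Rational(-86, 183))) = Mul(-50758, Add(Rational(-1859969117, 9546), Rational(-86, 183))) = Mul(-50758, Rational(-37819463263, 194102)) = Rational(959820158151677, 97051)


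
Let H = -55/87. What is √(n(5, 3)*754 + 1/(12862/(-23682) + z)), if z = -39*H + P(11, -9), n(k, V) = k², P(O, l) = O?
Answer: √2740295366239416205/12057095 ≈ 137.30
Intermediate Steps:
H = -55/87 (H = -55*1/87 = -55/87 ≈ -0.63218)
z = 1034/29 (z = -39*(-55/87) + 11 = 715/29 + 11 = 1034/29 ≈ 35.655)
√(n(5, 3)*754 + 1/(12862/(-23682) + z)) = √(5²*754 + 1/(12862/(-23682) + 1034/29)) = √(25*754 + 1/(12862*(-1/23682) + 1034/29)) = √(18850 + 1/(-6431/11841 + 1034/29)) = √(18850 + 1/(12057095/343389)) = √(18850 + 343389/12057095) = √(227276584139/12057095) = √2740295366239416205/12057095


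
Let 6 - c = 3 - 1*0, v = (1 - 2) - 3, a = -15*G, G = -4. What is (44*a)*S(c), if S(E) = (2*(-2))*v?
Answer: 42240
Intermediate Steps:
a = 60 (a = -15*(-4) = 60)
v = -4 (v = -1 - 3 = -4)
c = 3 (c = 6 - (3 - 1*0) = 6 - (3 + 0) = 6 - 1*3 = 6 - 3 = 3)
S(E) = 16 (S(E) = (2*(-2))*(-4) = -4*(-4) = 16)
(44*a)*S(c) = (44*60)*16 = 2640*16 = 42240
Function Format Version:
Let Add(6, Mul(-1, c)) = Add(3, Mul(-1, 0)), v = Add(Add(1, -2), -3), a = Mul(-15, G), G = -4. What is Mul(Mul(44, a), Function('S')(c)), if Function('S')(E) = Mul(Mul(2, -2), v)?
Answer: 42240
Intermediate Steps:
a = 60 (a = Mul(-15, -4) = 60)
v = -4 (v = Add(-1, -3) = -4)
c = 3 (c = Add(6, Mul(-1, Add(3, Mul(-1, 0)))) = Add(6, Mul(-1, Add(3, 0))) = Add(6, Mul(-1, 3)) = Add(6, -3) = 3)
Function('S')(E) = 16 (Function('S')(E) = Mul(Mul(2, -2), -4) = Mul(-4, -4) = 16)
Mul(Mul(44, a), Function('S')(c)) = Mul(Mul(44, 60), 16) = Mul(2640, 16) = 42240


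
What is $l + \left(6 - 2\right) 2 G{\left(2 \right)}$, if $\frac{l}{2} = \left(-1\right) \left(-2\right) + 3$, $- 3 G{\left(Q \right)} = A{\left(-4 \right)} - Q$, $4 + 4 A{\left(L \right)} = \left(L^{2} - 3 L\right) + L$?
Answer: $2$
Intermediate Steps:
$A{\left(L \right)} = -1 - \frac{L}{2} + \frac{L^{2}}{4}$ ($A{\left(L \right)} = -1 + \frac{\left(L^{2} - 3 L\right) + L}{4} = -1 + \frac{L^{2} - 2 L}{4} = -1 + \left(- \frac{L}{2} + \frac{L^{2}}{4}\right) = -1 - \frac{L}{2} + \frac{L^{2}}{4}$)
$G{\left(Q \right)} = - \frac{5}{3} + \frac{Q}{3}$ ($G{\left(Q \right)} = - \frac{\left(-1 - -2 + \frac{\left(-4\right)^{2}}{4}\right) - Q}{3} = - \frac{\left(-1 + 2 + \frac{1}{4} \cdot 16\right) - Q}{3} = - \frac{\left(-1 + 2 + 4\right) - Q}{3} = - \frac{5 - Q}{3} = - \frac{5}{3} + \frac{Q}{3}$)
$l = 10$ ($l = 2 \left(\left(-1\right) \left(-2\right) + 3\right) = 2 \left(2 + 3\right) = 2 \cdot 5 = 10$)
$l + \left(6 - 2\right) 2 G{\left(2 \right)} = 10 + \left(6 - 2\right) 2 \left(- \frac{5}{3} + \frac{1}{3} \cdot 2\right) = 10 + 4 \cdot 2 \left(- \frac{5}{3} + \frac{2}{3}\right) = 10 + 8 \left(-1\right) = 10 - 8 = 2$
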